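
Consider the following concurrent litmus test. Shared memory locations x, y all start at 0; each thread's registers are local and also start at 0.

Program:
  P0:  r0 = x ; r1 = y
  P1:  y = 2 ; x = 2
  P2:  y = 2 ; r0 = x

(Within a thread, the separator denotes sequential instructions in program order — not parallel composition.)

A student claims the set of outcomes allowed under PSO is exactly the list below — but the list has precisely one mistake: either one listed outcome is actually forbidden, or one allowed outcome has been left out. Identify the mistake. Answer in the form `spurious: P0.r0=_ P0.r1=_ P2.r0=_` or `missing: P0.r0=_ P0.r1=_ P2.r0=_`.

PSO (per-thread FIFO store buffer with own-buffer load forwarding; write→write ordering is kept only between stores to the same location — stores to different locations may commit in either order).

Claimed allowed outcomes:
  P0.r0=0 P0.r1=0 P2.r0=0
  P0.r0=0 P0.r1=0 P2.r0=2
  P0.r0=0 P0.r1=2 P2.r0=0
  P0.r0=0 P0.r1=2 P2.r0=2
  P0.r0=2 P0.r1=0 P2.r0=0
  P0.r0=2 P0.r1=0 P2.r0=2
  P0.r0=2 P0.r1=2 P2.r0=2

missing: P0.r0=2 P0.r1=2 P2.r0=0

outcome vector order: (P0.r0,P0.r1,P2.r0)
[PSO] allowed = {(0,0,0), (0,0,2), (0,2,0), (0,2,2), (2,0,0), (2,0,2), (2,2,0), (2,2,2)}
PSO∖claimed = {(2,2,0)}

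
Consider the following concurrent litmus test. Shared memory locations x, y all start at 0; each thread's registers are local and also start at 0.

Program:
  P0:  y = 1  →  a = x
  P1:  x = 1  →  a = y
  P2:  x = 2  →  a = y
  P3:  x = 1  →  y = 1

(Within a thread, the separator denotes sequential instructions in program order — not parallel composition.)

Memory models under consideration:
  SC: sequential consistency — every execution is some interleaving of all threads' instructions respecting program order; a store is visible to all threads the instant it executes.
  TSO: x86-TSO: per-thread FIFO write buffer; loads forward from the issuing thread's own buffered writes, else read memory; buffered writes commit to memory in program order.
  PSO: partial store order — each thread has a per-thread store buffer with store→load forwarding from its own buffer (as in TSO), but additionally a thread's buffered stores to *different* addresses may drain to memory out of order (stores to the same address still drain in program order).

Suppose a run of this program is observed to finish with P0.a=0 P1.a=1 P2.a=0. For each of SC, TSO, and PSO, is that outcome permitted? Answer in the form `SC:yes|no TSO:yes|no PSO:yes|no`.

SC:no TSO:yes PSO:yes

outcome vector order: (P0.a,P1.a,P2.a)
[SC] allowed = {011, 100, 101, 110, 111, 200, 201, 210, 211}
[TSO] allowed = {000, 001, 010, 011, 100, 101, 110, 111, 200, 201, 210, 211}
[PSO] allowed = {000, 001, 010, 011, 100, 101, 110, 111, 200, 201, 210, 211}
target 010 ∈ {TSO,PSO}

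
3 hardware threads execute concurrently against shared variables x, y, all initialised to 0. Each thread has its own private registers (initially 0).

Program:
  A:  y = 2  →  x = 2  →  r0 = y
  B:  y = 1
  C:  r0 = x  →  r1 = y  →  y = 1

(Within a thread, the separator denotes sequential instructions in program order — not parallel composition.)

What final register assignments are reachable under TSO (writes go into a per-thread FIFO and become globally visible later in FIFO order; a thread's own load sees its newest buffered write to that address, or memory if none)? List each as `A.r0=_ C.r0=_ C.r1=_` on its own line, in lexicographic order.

outcome vector order: (A.r0,C.r0,C.r1)
|TSO outcomes| = 10

A.r0=1 C.r0=0 C.r1=0
A.r0=1 C.r0=0 C.r1=1
A.r0=1 C.r0=0 C.r1=2
A.r0=1 C.r0=2 C.r1=1
A.r0=1 C.r0=2 C.r1=2
A.r0=2 C.r0=0 C.r1=0
A.r0=2 C.r0=0 C.r1=1
A.r0=2 C.r0=0 C.r1=2
A.r0=2 C.r0=2 C.r1=1
A.r0=2 C.r0=2 C.r1=2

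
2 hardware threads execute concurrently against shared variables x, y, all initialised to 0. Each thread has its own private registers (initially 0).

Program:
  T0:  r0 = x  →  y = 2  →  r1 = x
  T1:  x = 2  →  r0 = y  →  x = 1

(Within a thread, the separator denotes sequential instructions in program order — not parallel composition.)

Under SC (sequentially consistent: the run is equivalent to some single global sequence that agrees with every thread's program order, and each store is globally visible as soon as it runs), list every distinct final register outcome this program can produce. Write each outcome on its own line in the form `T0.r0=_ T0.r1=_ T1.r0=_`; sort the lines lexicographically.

T0.r0=0 T0.r1=0 T1.r0=2
T0.r0=0 T0.r1=1 T1.r0=0
T0.r0=0 T0.r1=1 T1.r0=2
T0.r0=0 T0.r1=2 T1.r0=0
T0.r0=0 T0.r1=2 T1.r0=2
T0.r0=1 T0.r1=1 T1.r0=0
T0.r0=2 T0.r1=1 T1.r0=0
T0.r0=2 T0.r1=1 T1.r0=2
T0.r0=2 T0.r1=2 T1.r0=0
T0.r0=2 T0.r1=2 T1.r0=2

outcome vector order: (T0.r0,T0.r1,T1.r0)
|SC outcomes| = 10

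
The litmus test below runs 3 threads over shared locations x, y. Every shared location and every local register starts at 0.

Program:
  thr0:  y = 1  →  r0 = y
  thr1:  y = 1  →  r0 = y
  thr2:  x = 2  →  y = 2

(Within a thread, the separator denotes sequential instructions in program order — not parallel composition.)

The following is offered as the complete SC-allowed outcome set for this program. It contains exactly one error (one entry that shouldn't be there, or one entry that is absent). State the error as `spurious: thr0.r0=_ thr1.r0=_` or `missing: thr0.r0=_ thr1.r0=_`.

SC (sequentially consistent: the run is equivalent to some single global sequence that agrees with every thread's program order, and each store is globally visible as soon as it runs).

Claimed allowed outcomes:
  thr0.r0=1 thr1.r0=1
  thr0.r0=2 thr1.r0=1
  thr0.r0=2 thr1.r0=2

missing: thr0.r0=1 thr1.r0=2

outcome vector order: (thr0.r0,thr1.r0)
[SC] allowed = {1/1, 1/2, 2/1, 2/2}
SC∖claimed = {1/2}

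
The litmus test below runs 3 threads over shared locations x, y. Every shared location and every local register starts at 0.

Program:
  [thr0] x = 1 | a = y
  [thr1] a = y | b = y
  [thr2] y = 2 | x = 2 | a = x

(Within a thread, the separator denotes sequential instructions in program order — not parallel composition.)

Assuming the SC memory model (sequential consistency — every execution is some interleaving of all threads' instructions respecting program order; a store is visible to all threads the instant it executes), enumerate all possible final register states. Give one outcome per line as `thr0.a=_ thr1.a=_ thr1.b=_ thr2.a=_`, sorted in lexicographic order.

outcome vector order: (thr0.a,thr1.a,thr1.b,thr2.a)
|SC outcomes| = 9

thr0.a=0 thr1.a=0 thr1.b=0 thr2.a=2
thr0.a=0 thr1.a=0 thr1.b=2 thr2.a=2
thr0.a=0 thr1.a=2 thr1.b=2 thr2.a=2
thr0.a=2 thr1.a=0 thr1.b=0 thr2.a=1
thr0.a=2 thr1.a=0 thr1.b=0 thr2.a=2
thr0.a=2 thr1.a=0 thr1.b=2 thr2.a=1
thr0.a=2 thr1.a=0 thr1.b=2 thr2.a=2
thr0.a=2 thr1.a=2 thr1.b=2 thr2.a=1
thr0.a=2 thr1.a=2 thr1.b=2 thr2.a=2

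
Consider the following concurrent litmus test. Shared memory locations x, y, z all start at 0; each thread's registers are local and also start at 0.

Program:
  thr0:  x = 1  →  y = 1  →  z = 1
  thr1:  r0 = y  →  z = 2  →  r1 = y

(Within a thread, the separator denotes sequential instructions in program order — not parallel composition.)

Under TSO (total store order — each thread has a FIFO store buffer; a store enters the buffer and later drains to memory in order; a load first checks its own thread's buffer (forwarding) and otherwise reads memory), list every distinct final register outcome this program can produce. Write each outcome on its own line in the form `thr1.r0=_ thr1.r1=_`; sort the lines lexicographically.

outcome vector order: (thr1.r0,thr1.r1)
|TSO outcomes| = 3

thr1.r0=0 thr1.r1=0
thr1.r0=0 thr1.r1=1
thr1.r0=1 thr1.r1=1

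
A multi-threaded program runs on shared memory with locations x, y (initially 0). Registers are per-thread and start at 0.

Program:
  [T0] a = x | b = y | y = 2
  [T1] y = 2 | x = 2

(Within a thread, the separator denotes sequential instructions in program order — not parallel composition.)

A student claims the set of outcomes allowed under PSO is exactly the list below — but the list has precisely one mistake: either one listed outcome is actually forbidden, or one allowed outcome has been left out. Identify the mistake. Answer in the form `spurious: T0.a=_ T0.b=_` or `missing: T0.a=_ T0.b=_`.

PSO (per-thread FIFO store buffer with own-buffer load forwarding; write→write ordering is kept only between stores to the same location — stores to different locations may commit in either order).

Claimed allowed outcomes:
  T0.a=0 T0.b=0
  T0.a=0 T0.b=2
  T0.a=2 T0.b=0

missing: T0.a=2 T0.b=2

outcome vector order: (T0.a,T0.b)
under PSO → 0/0; 0/2; 2/0; 2/2
PSO∖claimed = {2/2}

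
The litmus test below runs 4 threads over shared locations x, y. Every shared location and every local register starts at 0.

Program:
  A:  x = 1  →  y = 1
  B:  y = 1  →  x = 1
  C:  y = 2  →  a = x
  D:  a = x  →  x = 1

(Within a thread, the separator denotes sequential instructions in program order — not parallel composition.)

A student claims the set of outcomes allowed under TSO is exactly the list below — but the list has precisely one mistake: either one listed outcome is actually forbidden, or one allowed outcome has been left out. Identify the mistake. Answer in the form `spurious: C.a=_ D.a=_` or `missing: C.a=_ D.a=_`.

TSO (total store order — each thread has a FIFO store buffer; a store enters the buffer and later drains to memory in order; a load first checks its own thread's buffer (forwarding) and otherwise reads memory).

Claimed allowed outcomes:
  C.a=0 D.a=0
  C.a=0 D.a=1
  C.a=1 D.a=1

outcome vector order: (C.a,D.a)
TSO (4): 00; 01; 10; 11
TSO∖claimed = {10}

missing: C.a=1 D.a=0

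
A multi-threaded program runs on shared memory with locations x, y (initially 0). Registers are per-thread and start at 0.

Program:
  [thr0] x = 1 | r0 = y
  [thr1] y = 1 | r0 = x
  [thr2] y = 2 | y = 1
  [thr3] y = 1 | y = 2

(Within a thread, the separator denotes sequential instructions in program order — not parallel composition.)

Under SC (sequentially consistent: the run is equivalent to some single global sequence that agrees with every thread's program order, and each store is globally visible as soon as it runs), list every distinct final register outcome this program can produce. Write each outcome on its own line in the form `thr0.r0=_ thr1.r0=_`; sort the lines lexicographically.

outcome vector order: (thr0.r0,thr1.r0)
|SC outcomes| = 5

thr0.r0=0 thr1.r0=1
thr0.r0=1 thr1.r0=0
thr0.r0=1 thr1.r0=1
thr0.r0=2 thr1.r0=0
thr0.r0=2 thr1.r0=1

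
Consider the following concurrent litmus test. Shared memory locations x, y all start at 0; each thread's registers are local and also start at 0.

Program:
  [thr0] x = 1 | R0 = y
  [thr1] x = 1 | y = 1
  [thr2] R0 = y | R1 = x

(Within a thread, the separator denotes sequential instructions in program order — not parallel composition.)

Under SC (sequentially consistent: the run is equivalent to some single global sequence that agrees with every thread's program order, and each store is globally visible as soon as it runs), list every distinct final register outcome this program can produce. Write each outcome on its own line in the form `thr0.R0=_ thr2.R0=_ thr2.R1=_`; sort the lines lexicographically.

thr0.R0=0 thr2.R0=0 thr2.R1=0
thr0.R0=0 thr2.R0=0 thr2.R1=1
thr0.R0=0 thr2.R0=1 thr2.R1=1
thr0.R0=1 thr2.R0=0 thr2.R1=0
thr0.R0=1 thr2.R0=0 thr2.R1=1
thr0.R0=1 thr2.R0=1 thr2.R1=1

outcome vector order: (thr0.R0,thr2.R0,thr2.R1)
|SC outcomes| = 6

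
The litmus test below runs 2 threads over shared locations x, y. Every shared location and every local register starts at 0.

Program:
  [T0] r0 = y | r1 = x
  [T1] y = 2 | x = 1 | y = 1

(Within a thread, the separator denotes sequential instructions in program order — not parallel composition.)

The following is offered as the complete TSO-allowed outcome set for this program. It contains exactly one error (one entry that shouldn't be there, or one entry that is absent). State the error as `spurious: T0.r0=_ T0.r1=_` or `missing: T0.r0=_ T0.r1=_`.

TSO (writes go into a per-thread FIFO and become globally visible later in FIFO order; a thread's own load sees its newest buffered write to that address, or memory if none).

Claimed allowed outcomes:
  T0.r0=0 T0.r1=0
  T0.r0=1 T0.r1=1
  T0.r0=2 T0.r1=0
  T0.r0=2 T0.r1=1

outcome vector order: (T0.r0,T0.r1)
TSO: 5 outcomes — {0/0; 0/1; 1/1; 2/0; 2/1}
TSO∖claimed = {0/1}

missing: T0.r0=0 T0.r1=1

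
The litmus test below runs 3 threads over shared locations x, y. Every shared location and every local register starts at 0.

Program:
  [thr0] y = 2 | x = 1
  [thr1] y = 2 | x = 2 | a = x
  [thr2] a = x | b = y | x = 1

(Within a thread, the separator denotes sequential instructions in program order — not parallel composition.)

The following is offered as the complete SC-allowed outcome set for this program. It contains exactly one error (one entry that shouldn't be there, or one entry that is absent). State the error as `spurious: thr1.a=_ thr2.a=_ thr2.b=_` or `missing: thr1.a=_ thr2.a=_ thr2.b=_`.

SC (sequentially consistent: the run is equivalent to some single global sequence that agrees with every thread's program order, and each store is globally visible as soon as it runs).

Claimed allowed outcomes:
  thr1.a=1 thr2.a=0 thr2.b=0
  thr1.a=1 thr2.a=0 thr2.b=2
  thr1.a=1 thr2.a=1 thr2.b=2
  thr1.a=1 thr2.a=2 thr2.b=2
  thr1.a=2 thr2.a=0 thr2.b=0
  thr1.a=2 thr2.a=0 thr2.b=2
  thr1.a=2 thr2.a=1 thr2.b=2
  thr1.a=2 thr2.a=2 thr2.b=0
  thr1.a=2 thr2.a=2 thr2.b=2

outcome vector order: (thr1.a,thr2.a,thr2.b)
SC: 8 outcomes — {100 102 112 122 200 202 212 222}
claimed∖SC = {220}

spurious: thr1.a=2 thr2.a=2 thr2.b=0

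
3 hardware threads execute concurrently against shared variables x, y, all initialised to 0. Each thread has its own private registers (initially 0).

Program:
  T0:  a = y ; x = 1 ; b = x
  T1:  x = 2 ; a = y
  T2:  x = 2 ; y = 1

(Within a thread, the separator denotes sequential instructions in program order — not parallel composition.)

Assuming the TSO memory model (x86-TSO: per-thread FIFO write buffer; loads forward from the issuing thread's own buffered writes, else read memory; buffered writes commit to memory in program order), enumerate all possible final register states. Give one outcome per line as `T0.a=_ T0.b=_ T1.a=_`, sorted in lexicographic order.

outcome vector order: (T0.a,T0.b,T1.a)
|TSO outcomes| = 8

T0.a=0 T0.b=1 T1.a=0
T0.a=0 T0.b=1 T1.a=1
T0.a=0 T0.b=2 T1.a=0
T0.a=0 T0.b=2 T1.a=1
T0.a=1 T0.b=1 T1.a=0
T0.a=1 T0.b=1 T1.a=1
T0.a=1 T0.b=2 T1.a=0
T0.a=1 T0.b=2 T1.a=1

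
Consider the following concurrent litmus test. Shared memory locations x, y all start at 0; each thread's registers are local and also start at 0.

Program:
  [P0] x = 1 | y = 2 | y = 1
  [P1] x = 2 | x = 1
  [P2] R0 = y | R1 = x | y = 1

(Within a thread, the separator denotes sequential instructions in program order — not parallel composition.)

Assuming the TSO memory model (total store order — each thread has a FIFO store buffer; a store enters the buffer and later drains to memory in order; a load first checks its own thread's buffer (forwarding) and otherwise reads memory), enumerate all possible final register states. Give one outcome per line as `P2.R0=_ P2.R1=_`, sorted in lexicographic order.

P2.R0=0 P2.R1=0
P2.R0=0 P2.R1=1
P2.R0=0 P2.R1=2
P2.R0=1 P2.R1=1
P2.R0=1 P2.R1=2
P2.R0=2 P2.R1=1
P2.R0=2 P2.R1=2

outcome vector order: (P2.R0,P2.R1)
|TSO outcomes| = 7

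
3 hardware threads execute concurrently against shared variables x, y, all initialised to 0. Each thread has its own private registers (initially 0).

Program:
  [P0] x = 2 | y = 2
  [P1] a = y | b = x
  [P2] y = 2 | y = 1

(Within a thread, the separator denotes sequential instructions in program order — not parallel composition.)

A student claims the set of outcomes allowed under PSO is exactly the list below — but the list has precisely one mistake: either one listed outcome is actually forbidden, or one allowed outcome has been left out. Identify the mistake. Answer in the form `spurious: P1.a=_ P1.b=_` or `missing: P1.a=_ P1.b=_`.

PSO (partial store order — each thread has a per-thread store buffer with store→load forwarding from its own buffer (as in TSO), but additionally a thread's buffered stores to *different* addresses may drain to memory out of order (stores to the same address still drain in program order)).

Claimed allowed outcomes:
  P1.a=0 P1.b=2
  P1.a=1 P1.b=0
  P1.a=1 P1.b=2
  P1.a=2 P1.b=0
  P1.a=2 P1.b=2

missing: P1.a=0 P1.b=0

outcome vector order: (P1.a,P1.b)
[PSO] allowed = {(0,0), (0,2), (1,0), (1,2), (2,0), (2,2)}
PSO∖claimed = {(0,0)}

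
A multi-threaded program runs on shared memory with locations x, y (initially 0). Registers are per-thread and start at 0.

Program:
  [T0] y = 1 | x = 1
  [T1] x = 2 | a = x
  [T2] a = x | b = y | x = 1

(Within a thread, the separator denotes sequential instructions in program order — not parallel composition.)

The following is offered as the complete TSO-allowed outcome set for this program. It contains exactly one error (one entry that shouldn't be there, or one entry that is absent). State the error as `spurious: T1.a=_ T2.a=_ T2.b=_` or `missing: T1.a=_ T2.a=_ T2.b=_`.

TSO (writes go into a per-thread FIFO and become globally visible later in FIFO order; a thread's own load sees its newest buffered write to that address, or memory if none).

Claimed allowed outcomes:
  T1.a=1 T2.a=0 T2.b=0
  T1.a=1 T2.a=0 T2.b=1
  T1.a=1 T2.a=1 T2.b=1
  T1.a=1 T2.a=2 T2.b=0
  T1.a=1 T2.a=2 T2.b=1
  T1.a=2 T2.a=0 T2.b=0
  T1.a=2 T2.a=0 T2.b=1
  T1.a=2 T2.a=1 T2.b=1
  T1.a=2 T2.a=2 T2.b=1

missing: T1.a=2 T2.a=2 T2.b=0

outcome vector order: (T1.a,T2.a,T2.b)
under TSO → <1 0 0> <1 0 1> <1 1 1> <1 2 0> <1 2 1> <2 0 0> <2 0 1> <2 1 1> <2 2 0> <2 2 1>
TSO∖claimed = {<2 2 0>}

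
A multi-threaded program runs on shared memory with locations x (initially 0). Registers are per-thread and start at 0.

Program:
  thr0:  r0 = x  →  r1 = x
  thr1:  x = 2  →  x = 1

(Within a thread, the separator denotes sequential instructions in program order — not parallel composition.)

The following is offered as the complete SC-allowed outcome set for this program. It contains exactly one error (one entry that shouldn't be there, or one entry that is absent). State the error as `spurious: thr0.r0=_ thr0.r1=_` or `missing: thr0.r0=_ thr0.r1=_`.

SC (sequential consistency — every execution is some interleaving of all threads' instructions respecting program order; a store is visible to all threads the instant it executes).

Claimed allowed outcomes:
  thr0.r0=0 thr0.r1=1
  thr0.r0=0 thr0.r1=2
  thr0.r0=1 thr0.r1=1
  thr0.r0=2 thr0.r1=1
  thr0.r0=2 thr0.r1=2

outcome vector order: (thr0.r0,thr0.r1)
under SC → 00 01 02 11 21 22
SC∖claimed = {00}

missing: thr0.r0=0 thr0.r1=0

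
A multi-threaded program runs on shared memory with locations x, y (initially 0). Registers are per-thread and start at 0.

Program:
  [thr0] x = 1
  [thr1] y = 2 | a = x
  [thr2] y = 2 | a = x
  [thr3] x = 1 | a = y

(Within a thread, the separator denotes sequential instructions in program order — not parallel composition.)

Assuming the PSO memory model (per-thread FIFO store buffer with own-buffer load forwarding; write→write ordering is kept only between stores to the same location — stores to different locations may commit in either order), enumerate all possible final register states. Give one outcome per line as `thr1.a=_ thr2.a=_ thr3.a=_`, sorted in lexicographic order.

outcome vector order: (thr1.a,thr2.a,thr3.a)
|PSO outcomes| = 8

thr1.a=0 thr2.a=0 thr3.a=0
thr1.a=0 thr2.a=0 thr3.a=2
thr1.a=0 thr2.a=1 thr3.a=0
thr1.a=0 thr2.a=1 thr3.a=2
thr1.a=1 thr2.a=0 thr3.a=0
thr1.a=1 thr2.a=0 thr3.a=2
thr1.a=1 thr2.a=1 thr3.a=0
thr1.a=1 thr2.a=1 thr3.a=2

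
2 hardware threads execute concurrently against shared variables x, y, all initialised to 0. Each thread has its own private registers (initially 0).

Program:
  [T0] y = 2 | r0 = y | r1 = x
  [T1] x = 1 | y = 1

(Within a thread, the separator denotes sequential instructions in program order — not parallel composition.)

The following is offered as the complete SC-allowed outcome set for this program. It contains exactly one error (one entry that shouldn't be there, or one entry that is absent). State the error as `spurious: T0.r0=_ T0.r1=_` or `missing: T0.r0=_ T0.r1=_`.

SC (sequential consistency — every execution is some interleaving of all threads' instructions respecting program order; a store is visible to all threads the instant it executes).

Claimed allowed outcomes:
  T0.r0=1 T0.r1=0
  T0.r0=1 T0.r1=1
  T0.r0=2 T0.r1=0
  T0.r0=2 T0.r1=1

spurious: T0.r0=1 T0.r1=0

outcome vector order: (T0.r0,T0.r1)
SC (3): 1/1, 2/0, 2/1
claimed∖SC = {1/0}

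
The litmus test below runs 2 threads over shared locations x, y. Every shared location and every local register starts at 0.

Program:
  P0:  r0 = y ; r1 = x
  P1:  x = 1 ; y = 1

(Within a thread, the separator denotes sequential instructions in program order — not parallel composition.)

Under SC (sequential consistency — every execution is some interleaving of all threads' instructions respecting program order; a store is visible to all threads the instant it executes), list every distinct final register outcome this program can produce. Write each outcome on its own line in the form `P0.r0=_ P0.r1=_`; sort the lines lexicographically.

P0.r0=0 P0.r1=0
P0.r0=0 P0.r1=1
P0.r0=1 P0.r1=1

outcome vector order: (P0.r0,P0.r1)
|SC outcomes| = 3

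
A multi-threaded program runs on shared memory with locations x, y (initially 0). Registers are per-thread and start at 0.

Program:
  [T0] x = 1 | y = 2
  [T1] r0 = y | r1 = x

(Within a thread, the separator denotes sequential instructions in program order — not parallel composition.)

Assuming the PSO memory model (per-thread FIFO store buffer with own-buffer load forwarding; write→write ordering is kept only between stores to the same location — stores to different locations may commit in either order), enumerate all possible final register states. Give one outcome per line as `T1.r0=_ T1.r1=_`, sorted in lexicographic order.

outcome vector order: (T1.r0,T1.r1)
|PSO outcomes| = 4

T1.r0=0 T1.r1=0
T1.r0=0 T1.r1=1
T1.r0=2 T1.r1=0
T1.r0=2 T1.r1=1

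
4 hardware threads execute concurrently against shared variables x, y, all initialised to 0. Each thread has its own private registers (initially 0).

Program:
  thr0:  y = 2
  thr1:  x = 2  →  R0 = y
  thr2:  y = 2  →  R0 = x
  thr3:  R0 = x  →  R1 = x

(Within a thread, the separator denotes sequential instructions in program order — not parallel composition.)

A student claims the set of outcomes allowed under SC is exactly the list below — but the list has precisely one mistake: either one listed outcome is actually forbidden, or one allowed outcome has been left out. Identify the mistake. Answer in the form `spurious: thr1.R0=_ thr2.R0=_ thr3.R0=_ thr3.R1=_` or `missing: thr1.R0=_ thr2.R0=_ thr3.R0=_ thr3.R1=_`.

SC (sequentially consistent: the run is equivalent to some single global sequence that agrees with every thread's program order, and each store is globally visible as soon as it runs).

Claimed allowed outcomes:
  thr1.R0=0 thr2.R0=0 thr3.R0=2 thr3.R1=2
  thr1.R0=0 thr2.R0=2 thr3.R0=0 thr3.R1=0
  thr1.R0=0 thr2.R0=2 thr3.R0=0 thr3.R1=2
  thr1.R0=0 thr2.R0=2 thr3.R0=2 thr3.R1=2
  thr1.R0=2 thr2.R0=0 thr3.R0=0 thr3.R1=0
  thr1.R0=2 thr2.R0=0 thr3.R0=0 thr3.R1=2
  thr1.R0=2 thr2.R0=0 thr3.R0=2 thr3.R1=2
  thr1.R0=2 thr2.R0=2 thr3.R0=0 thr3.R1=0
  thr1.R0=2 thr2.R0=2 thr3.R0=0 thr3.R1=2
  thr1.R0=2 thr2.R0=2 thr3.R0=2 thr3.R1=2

spurious: thr1.R0=0 thr2.R0=0 thr3.R0=2 thr3.R1=2

outcome vector order: (thr1.R0,thr2.R0,thr3.R0,thr3.R1)
SC (9): (0,2,0,0) (0,2,0,2) (0,2,2,2) (2,0,0,0) (2,0,0,2) (2,0,2,2) (2,2,0,0) (2,2,0,2) (2,2,2,2)
claimed∖SC = {(0,0,2,2)}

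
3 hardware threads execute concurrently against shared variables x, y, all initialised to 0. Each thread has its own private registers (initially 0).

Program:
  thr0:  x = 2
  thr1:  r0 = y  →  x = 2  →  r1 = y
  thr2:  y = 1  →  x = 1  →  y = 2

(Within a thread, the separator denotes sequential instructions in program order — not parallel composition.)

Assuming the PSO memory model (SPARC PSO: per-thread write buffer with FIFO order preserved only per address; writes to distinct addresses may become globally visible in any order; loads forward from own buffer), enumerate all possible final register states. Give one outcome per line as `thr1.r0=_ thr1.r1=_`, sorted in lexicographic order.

thr1.r0=0 thr1.r1=0
thr1.r0=0 thr1.r1=1
thr1.r0=0 thr1.r1=2
thr1.r0=1 thr1.r1=1
thr1.r0=1 thr1.r1=2
thr1.r0=2 thr1.r1=2

outcome vector order: (thr1.r0,thr1.r1)
|PSO outcomes| = 6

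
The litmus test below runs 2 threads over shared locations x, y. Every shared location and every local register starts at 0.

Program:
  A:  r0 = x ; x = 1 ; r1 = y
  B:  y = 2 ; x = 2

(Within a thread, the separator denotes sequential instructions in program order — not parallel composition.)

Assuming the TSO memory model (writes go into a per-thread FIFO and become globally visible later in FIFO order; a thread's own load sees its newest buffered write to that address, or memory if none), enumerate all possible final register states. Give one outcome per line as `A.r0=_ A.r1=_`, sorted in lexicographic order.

outcome vector order: (A.r0,A.r1)
|TSO outcomes| = 3

A.r0=0 A.r1=0
A.r0=0 A.r1=2
A.r0=2 A.r1=2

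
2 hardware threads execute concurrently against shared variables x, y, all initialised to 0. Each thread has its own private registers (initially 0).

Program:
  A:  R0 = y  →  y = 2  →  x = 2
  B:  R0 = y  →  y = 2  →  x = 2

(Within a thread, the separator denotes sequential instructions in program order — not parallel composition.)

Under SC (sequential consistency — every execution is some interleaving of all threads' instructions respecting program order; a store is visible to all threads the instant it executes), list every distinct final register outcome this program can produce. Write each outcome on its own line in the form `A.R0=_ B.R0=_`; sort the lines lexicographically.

outcome vector order: (A.R0,B.R0)
|SC outcomes| = 3

A.R0=0 B.R0=0
A.R0=0 B.R0=2
A.R0=2 B.R0=0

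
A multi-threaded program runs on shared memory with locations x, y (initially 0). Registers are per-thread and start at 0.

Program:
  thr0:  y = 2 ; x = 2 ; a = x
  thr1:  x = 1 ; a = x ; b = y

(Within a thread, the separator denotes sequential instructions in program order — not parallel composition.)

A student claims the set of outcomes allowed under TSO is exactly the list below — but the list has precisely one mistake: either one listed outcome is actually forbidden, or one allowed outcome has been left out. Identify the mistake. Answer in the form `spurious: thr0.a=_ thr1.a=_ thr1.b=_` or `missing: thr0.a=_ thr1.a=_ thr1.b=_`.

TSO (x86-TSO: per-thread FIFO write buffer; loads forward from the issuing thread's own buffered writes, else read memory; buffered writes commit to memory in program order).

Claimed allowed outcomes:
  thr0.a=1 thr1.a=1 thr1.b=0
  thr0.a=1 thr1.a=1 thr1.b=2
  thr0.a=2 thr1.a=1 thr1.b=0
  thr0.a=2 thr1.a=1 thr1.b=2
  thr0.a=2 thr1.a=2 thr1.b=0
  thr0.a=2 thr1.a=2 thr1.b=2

spurious: thr0.a=2 thr1.a=2 thr1.b=0

outcome vector order: (thr0.a,thr1.a,thr1.b)
TSO (5): (1,1,0), (1,1,2), (2,1,0), (2,1,2), (2,2,2)
claimed∖TSO = {(2,2,0)}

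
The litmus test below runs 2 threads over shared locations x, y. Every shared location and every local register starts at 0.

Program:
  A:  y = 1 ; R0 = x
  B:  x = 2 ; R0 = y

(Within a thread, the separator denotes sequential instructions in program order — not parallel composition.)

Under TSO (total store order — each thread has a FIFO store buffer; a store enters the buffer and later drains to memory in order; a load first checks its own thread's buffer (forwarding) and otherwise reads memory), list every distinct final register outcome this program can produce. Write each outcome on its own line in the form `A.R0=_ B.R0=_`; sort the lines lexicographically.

A.R0=0 B.R0=0
A.R0=0 B.R0=1
A.R0=2 B.R0=0
A.R0=2 B.R0=1

outcome vector order: (A.R0,B.R0)
|TSO outcomes| = 4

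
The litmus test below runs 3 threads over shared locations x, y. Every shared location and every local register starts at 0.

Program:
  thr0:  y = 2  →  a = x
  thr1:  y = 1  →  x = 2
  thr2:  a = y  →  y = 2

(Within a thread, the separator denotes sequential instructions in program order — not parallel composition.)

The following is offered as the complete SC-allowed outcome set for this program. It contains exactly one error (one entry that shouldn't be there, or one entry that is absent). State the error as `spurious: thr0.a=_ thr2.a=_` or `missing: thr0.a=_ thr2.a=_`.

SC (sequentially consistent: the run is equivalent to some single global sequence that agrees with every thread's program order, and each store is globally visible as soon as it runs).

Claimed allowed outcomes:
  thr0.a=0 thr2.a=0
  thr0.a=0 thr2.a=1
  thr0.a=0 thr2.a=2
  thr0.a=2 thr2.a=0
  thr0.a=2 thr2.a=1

missing: thr0.a=2 thr2.a=2

outcome vector order: (thr0.a,thr2.a)
[SC] allowed = {00 01 02 20 21 22}
SC∖claimed = {22}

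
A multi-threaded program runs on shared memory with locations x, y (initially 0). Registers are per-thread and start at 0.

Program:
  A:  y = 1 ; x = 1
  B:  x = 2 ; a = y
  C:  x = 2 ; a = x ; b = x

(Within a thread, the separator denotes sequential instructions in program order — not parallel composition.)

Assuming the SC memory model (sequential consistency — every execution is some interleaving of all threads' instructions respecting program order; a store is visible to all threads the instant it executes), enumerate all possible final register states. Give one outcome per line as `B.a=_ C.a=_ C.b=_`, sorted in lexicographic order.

B.a=0 C.a=1 C.b=1
B.a=0 C.a=2 C.b=1
B.a=0 C.a=2 C.b=2
B.a=1 C.a=1 C.b=1
B.a=1 C.a=1 C.b=2
B.a=1 C.a=2 C.b=1
B.a=1 C.a=2 C.b=2

outcome vector order: (B.a,C.a,C.b)
|SC outcomes| = 7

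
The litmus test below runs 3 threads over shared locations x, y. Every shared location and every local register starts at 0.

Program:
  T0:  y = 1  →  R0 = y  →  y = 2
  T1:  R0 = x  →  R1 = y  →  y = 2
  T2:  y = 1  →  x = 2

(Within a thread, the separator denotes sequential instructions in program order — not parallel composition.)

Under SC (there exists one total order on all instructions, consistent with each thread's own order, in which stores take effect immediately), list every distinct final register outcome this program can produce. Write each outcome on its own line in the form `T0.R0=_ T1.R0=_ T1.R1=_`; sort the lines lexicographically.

T0.R0=1 T1.R0=0 T1.R1=0
T0.R0=1 T1.R0=0 T1.R1=1
T0.R0=1 T1.R0=0 T1.R1=2
T0.R0=1 T1.R0=2 T1.R1=1
T0.R0=1 T1.R0=2 T1.R1=2
T0.R0=2 T1.R0=0 T1.R1=0
T0.R0=2 T1.R0=0 T1.R1=1
T0.R0=2 T1.R0=2 T1.R1=1

outcome vector order: (T0.R0,T1.R0,T1.R1)
|SC outcomes| = 8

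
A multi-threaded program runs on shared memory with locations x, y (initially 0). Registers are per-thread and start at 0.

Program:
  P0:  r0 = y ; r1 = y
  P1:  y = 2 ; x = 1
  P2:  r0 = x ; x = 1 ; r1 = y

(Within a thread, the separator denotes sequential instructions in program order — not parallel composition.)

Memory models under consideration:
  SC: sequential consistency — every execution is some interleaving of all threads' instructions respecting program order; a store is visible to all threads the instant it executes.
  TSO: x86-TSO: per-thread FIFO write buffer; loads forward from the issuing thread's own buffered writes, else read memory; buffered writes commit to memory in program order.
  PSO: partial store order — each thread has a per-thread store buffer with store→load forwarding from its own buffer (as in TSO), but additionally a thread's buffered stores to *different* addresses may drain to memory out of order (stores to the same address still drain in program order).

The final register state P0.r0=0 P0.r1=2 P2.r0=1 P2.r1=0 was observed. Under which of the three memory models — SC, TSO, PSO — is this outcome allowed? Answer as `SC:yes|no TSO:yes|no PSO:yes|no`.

SC:no TSO:no PSO:yes

outcome vector order: (P0.r0,P0.r1,P2.r0,P2.r1)
SC: 9 outcomes — {0/0/0/0 0/0/0/2 0/0/1/2 0/2/0/0 0/2/0/2 0/2/1/2 2/2/0/0 2/2/0/2 2/2/1/2}
TSO: 9 outcomes — {0/0/0/0 0/0/0/2 0/0/1/2 0/2/0/0 0/2/0/2 0/2/1/2 2/2/0/0 2/2/0/2 2/2/1/2}
PSO: 12 outcomes — {0/0/0/0 0/0/0/2 0/0/1/0 0/0/1/2 0/2/0/0 0/2/0/2 0/2/1/0 0/2/1/2 2/2/0/0 2/2/0/2 2/2/1/0 2/2/1/2}
target 0/2/1/0 ∈ {PSO}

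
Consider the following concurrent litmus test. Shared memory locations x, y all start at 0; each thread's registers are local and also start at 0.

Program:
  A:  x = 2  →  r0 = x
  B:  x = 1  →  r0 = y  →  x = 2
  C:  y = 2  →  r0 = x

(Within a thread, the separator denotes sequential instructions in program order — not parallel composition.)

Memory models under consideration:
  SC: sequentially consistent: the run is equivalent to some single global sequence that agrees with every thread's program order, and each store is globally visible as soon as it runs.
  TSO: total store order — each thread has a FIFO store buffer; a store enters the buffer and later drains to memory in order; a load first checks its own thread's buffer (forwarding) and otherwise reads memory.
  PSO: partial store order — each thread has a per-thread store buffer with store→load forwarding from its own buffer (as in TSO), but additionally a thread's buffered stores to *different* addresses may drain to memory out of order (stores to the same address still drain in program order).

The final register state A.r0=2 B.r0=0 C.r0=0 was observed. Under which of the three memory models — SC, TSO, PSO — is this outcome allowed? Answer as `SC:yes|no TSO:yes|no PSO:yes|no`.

SC:no TSO:yes PSO:yes

outcome vector order: (A.r0,B.r0,C.r0)
SC: 10 outcomes — {1/0/1; 1/0/2; 1/2/0; 1/2/1; 1/2/2; 2/0/1; 2/0/2; 2/2/0; 2/2/1; 2/2/2}
TSO: 12 outcomes — {1/0/0; 1/0/1; 1/0/2; 1/2/0; 1/2/1; 1/2/2; 2/0/0; 2/0/1; 2/0/2; 2/2/0; 2/2/1; 2/2/2}
PSO: 12 outcomes — {1/0/0; 1/0/1; 1/0/2; 1/2/0; 1/2/1; 1/2/2; 2/0/0; 2/0/1; 2/0/2; 2/2/0; 2/2/1; 2/2/2}
target 2/0/0 ∈ {TSO,PSO}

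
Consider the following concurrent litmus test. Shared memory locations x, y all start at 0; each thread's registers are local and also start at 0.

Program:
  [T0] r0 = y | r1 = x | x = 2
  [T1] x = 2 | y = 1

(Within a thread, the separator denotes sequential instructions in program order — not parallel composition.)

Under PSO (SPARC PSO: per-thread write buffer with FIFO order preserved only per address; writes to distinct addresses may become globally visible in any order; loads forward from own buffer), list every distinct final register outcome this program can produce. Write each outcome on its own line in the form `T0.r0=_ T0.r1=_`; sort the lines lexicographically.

outcome vector order: (T0.r0,T0.r1)
|PSO outcomes| = 4

T0.r0=0 T0.r1=0
T0.r0=0 T0.r1=2
T0.r0=1 T0.r1=0
T0.r0=1 T0.r1=2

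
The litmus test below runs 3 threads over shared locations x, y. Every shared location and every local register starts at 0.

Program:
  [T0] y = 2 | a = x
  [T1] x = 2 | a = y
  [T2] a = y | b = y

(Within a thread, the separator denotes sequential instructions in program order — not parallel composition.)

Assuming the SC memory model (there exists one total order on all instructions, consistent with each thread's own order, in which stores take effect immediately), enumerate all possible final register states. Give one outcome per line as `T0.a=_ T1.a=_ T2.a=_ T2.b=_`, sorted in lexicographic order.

outcome vector order: (T0.a,T1.a,T2.a,T2.b)
|SC outcomes| = 9

T0.a=0 T1.a=2 T2.a=0 T2.b=0
T0.a=0 T1.a=2 T2.a=0 T2.b=2
T0.a=0 T1.a=2 T2.a=2 T2.b=2
T0.a=2 T1.a=0 T2.a=0 T2.b=0
T0.a=2 T1.a=0 T2.a=0 T2.b=2
T0.a=2 T1.a=0 T2.a=2 T2.b=2
T0.a=2 T1.a=2 T2.a=0 T2.b=0
T0.a=2 T1.a=2 T2.a=0 T2.b=2
T0.a=2 T1.a=2 T2.a=2 T2.b=2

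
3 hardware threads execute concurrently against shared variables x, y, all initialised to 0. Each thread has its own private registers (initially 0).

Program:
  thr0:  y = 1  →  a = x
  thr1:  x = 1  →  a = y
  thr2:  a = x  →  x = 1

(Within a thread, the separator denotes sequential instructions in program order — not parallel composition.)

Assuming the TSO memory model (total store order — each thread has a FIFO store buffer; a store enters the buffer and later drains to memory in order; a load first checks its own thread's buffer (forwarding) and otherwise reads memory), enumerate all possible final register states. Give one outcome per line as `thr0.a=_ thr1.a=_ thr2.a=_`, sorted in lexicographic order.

outcome vector order: (thr0.a,thr1.a,thr2.a)
|TSO outcomes| = 8

thr0.a=0 thr1.a=0 thr2.a=0
thr0.a=0 thr1.a=0 thr2.a=1
thr0.a=0 thr1.a=1 thr2.a=0
thr0.a=0 thr1.a=1 thr2.a=1
thr0.a=1 thr1.a=0 thr2.a=0
thr0.a=1 thr1.a=0 thr2.a=1
thr0.a=1 thr1.a=1 thr2.a=0
thr0.a=1 thr1.a=1 thr2.a=1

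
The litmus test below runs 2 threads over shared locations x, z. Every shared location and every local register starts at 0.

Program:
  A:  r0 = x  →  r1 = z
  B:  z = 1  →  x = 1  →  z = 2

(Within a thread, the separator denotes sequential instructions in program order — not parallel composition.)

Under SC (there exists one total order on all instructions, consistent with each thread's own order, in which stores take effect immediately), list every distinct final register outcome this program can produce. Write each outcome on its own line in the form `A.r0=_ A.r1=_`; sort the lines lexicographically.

outcome vector order: (A.r0,A.r1)
|SC outcomes| = 5

A.r0=0 A.r1=0
A.r0=0 A.r1=1
A.r0=0 A.r1=2
A.r0=1 A.r1=1
A.r0=1 A.r1=2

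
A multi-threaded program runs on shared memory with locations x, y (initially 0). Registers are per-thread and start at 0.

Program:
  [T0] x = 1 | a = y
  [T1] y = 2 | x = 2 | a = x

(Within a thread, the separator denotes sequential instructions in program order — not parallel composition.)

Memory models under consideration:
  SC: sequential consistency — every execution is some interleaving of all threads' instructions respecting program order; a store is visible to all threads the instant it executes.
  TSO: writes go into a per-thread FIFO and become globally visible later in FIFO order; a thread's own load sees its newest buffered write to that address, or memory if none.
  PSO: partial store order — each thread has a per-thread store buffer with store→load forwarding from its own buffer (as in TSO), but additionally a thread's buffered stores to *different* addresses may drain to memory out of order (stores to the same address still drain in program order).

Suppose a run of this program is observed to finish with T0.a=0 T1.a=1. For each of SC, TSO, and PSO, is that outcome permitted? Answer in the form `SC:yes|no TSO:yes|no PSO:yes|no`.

SC:no TSO:yes PSO:yes

outcome vector order: (T0.a,T1.a)
[SC] allowed = {0/2, 2/1, 2/2}
[TSO] allowed = {0/1, 0/2, 2/1, 2/2}
[PSO] allowed = {0/1, 0/2, 2/1, 2/2}
target 0/1 ∈ {TSO,PSO}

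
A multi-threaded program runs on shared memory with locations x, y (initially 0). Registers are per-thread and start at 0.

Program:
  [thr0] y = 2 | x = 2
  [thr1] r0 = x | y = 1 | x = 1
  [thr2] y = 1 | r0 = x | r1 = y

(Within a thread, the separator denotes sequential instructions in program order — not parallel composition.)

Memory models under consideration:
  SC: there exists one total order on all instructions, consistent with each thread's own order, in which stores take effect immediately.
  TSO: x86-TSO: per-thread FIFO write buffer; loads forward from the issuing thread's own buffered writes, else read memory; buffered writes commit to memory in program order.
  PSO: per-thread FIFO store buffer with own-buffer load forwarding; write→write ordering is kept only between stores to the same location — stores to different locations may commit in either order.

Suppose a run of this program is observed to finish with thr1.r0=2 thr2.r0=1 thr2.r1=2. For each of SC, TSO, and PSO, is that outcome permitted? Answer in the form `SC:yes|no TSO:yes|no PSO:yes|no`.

SC:no TSO:no PSO:yes

outcome vector order: (thr1.r0,thr2.r0,thr2.r1)
SC (11): 001, 002, 011, 012, 021, 022, 201, 202, 211, 221, 222
TSO (11): 001, 002, 011, 012, 021, 022, 201, 202, 211, 221, 222
PSO (12): 001, 002, 011, 012, 021, 022, 201, 202, 211, 212, 221, 222
target 212 ∈ {PSO}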